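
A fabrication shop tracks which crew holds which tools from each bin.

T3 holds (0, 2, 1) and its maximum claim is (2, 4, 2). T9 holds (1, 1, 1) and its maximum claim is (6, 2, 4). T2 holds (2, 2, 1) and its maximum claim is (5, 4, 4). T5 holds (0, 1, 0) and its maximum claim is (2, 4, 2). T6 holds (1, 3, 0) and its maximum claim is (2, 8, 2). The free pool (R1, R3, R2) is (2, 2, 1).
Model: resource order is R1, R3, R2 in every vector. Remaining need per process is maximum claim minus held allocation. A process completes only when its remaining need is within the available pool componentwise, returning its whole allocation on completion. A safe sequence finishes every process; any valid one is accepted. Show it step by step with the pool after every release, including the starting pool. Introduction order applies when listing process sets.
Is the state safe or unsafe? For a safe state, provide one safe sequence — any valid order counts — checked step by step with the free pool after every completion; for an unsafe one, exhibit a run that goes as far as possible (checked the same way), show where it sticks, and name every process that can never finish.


UNSAFE — no complete ordering exists.
Key observation: no order helps: past T3, T5, T6, the free pool tops out at (3, 8, 2), below what each blocked process needs in R2.
A maximal execution: T3, T5, T6 — then nothing else fits. Walking it through:
  pool = (2, 2, 1)
  run T3 (needs (2, 2, 1), free (2, 2, 1)); after release of (0, 2, 1) the pool is (2, 4, 2)
  run T5 (needs (2, 3, 2), free (2, 4, 2)); after release of (0, 1, 0) the pool is (2, 5, 2)
  run T6 (needs (1, 5, 2), free (2, 5, 2)); after release of (1, 3, 0) the pool is (3, 8, 2)
  T9 cannot run: need (5, 1, 3) vs free (3, 8, 2) (insufficient R1 and R2)
  T2 cannot run: need (3, 2, 3) vs free (3, 8, 2) (insufficient R2)
Permanently blocked: T9 and T2.


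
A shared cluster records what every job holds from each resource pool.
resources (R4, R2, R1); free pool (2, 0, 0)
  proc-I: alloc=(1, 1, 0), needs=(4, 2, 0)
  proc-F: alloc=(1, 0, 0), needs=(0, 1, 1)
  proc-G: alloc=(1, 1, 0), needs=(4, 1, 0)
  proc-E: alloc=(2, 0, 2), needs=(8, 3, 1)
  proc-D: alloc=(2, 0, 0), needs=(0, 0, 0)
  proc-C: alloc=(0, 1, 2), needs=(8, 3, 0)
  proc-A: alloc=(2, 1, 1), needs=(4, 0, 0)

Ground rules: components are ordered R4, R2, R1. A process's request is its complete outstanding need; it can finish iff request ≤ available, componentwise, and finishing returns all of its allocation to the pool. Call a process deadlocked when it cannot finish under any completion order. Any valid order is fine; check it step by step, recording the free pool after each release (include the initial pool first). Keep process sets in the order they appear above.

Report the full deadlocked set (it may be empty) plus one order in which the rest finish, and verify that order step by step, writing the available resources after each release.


Nothing here is deadlocked.
Key observation: no deadlock: proc-D fits now, and the freed resources carry the rest through.
A valid finishing order for the others: proc-D, proc-A, proc-G, proc-F, proc-I, proc-C, proc-E. Verifying each step:
  pool = (2, 0, 0)
  proc-D: need (0, 0, 0) fits (2, 0, 0); releases (2, 0, 0), pool now (4, 0, 0)
  proc-A: need (4, 0, 0) fits (4, 0, 0); releases (2, 1, 1), pool now (6, 1, 1)
  proc-G: need (4, 1, 0) fits (6, 1, 1); releases (1, 1, 0), pool now (7, 2, 1)
  proc-F: need (0, 1, 1) fits (7, 2, 1); releases (1, 0, 0), pool now (8, 2, 1)
  proc-I: need (4, 2, 0) fits (8, 2, 1); releases (1, 1, 0), pool now (9, 3, 1)
  proc-C: need (8, 3, 0) fits (9, 3, 1); releases (0, 1, 2), pool now (9, 4, 3)
  proc-E: need (8, 3, 1) fits (9, 4, 3); releases (2, 0, 2), pool now (11, 4, 5)


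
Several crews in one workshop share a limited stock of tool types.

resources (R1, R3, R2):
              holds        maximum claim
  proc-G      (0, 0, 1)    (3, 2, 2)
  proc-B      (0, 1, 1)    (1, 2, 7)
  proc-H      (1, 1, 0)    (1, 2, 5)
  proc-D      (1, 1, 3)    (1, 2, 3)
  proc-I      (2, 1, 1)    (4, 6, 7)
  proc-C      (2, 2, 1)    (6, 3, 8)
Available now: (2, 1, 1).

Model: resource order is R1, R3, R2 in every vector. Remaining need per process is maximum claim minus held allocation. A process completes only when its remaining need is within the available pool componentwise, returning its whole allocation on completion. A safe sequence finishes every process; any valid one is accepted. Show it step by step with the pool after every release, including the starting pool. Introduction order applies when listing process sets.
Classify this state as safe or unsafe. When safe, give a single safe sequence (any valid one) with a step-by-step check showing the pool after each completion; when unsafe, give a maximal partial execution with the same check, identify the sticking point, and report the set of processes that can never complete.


The state is UNSAFE.
Key observation: even finishing proc-D, proc-G, proc-H leaves just (4, 3, 5) free — too little R2 for any of the remaining processes.
The run proc-D, proc-G, proc-H cannot be extended any further. Step-by-step check:
  pool = (2, 1, 1)
  run proc-D (needs (0, 1, 0), free (2, 1, 1)); after release of (1, 1, 3) the pool is (3, 2, 4)
  run proc-G (needs (3, 2, 1), free (3, 2, 4)); after release of (0, 0, 1) the pool is (3, 2, 5)
  run proc-H (needs (0, 1, 5), free (3, 2, 5)); after release of (1, 1, 0) the pool is (4, 3, 5)
  proc-B cannot run: need (1, 1, 6) vs free (4, 3, 5) (insufficient R2)
  proc-I cannot run: need (2, 5, 6) vs free (4, 3, 5) (insufficient R3 and R2)
  proc-C cannot run: need (4, 1, 7) vs free (4, 3, 5) (insufficient R2)
Processes that can never finish: proc-B, proc-I and proc-C.


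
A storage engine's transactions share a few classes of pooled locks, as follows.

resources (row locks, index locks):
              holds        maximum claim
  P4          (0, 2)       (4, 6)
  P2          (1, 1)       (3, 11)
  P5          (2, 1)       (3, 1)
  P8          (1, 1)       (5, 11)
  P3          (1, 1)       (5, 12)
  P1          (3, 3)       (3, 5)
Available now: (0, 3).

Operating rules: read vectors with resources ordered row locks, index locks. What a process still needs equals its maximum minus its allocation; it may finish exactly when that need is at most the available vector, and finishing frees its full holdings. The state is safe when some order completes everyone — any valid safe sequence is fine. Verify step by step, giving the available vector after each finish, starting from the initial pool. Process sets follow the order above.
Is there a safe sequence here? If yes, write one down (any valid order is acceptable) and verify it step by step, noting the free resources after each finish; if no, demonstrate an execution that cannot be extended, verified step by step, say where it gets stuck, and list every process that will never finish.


UNSAFE — no complete ordering exists.
Key observation: once P1, P5, P4 finish, the pool peaks at (5, 9) — and every remaining process still needs more index locks than that.
The run P1, P5, P4 cannot be extended any further. Walking it through:
  pool = (0, 3)
  P1 needs (0, 2) <= (0, 3) -> finishes; pool += (3, 3) = (3, 6)
  P5 needs (1, 0) <= (3, 6) -> finishes; pool += (2, 1) = (5, 7)
  P4 needs (4, 4) <= (5, 7) -> finishes; pool += (0, 2) = (5, 9)
  blocked: P2 wants (2, 10), pool (5, 9) — not enough index locks
  blocked: P8 wants (4, 10), pool (5, 9) — not enough index locks
  blocked: P3 wants (4, 11), pool (5, 9) — not enough index locks
Permanently blocked: P2, P8 and P3.


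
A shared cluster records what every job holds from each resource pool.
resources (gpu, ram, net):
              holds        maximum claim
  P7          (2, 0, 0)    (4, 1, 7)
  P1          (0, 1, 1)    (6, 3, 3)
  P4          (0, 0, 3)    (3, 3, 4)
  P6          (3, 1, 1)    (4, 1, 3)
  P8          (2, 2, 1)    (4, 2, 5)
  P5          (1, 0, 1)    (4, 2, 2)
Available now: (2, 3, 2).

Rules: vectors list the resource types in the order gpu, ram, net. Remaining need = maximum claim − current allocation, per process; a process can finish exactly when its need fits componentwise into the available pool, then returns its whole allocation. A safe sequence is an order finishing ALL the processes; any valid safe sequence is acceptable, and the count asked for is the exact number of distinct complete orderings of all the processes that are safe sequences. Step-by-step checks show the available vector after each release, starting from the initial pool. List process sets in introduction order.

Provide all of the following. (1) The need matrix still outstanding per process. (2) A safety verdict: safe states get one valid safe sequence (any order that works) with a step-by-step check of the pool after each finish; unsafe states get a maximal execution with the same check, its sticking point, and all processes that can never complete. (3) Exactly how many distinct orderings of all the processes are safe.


(1) Need matrix, components ordered gpu, ram, net:
  P7: (2, 1, 7)
  P1: (6, 2, 2)
  P4: (3, 3, 1)
  P6: (1, 0, 2)
  P8: (2, 0, 4)
  P5: (3, 2, 1)
(2) SAFE, for example via the order P6, P5, P8, P4, P1, P7.
Key observation: P6 marks the first exact bind of the order: its need (1, 0, 2) fits the free (2, 3, 2) with zero slack on a requested resource.
Walking it through:
  pool = (2, 3, 2)
  P6 needs (1, 0, 2) <= (2, 3, 2) -> finishes; pool += (3, 1, 1) = (5, 4, 3)
  P5 needs (3, 2, 1) <= (5, 4, 3) -> finishes; pool += (1, 0, 1) = (6, 4, 4)
  P8 needs (2, 0, 4) <= (6, 4, 4) -> finishes; pool += (2, 2, 1) = (8, 6, 5)
  P4 needs (3, 3, 1) <= (8, 6, 5) -> finishes; pool += (0, 0, 3) = (8, 6, 8)
  P1 needs (6, 2, 2) <= (8, 6, 8) -> finishes; pool += (0, 1, 1) = (8, 7, 9)
  P7 needs (2, 1, 7) <= (8, 7, 9) -> finishes; pool += (2, 0, 0) = (10, 7, 9)
(3) Exactly 24 of the possible complete orderings are safe sequences.


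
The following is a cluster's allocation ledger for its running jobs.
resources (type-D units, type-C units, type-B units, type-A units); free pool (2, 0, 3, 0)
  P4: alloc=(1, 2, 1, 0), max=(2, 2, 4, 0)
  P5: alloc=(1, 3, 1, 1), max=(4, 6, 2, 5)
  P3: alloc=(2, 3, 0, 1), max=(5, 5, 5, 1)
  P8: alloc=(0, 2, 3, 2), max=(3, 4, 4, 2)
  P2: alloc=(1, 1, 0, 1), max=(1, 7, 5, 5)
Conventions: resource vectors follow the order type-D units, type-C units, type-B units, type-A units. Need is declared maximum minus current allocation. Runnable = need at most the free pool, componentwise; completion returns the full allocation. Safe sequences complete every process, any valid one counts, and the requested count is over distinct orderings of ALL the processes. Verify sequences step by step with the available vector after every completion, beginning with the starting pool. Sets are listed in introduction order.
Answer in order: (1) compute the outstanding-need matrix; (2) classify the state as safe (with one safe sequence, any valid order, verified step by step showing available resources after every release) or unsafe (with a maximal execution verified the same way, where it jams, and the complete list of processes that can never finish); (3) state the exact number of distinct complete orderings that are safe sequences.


(1) Need matrix, components ordered type-D units, type-C units, type-B units, type-A units:
  P4: (1, 0, 3, 0)
  P5: (3, 3, 1, 4)
  P3: (3, 2, 5, 0)
  P8: (3, 2, 1, 0)
  P2: (0, 6, 5, 4)
(2) UNSAFE — no complete ordering exists.
Key observation: even finishing P4, P8, P3 leaves just (5, 7, 7, 3) free — too little type-A units for any of the remaining processes.
A maximal execution: P4, P8, P3 — then nothing else fits. Step-by-step check:
  pool = (2, 0, 3, 0)
  P4: need (1, 0, 3, 0) fits (2, 0, 3, 0); releases (1, 2, 1, 0), pool now (3, 2, 4, 0)
  P8: need (3, 2, 1, 0) fits (3, 2, 4, 0); releases (0, 2, 3, 2), pool now (3, 4, 7, 2)
  P3: need (3, 2, 5, 0) fits (3, 4, 7, 2); releases (2, 3, 0, 1), pool now (5, 7, 7, 3)
  blocked: P5 wants (3, 3, 1, 4), pool (5, 7, 7, 3) — not enough type-A units
  blocked: P2 wants (0, 6, 5, 4), pool (5, 7, 7, 3) — not enough type-A units
Permanently blocked: P5 and P2.
(3) Precisely 0 of the possible complete orderings are safe sequences.


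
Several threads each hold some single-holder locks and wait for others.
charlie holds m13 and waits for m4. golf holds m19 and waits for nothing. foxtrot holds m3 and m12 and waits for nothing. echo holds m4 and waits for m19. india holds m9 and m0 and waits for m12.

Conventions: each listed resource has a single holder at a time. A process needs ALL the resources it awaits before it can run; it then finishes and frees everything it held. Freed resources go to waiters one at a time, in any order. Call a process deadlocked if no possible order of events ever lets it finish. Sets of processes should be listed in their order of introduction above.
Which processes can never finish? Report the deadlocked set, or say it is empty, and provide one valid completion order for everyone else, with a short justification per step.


No process is deadlocked.
Key observation: the wait relation is loop-free; peeling off processes with no waits unwinds the whole state.
The rest can finish in the order golf, foxtrot, india, echo, charlie.
Check, step by step:
  golf: no waits; runs immediately, freeing m19
  foxtrot: no waits; runs immediately, freeing m3 and m12
  india waits on m12 — all released -> runs and releases m9 and m0
  echo waits on m19 — all released -> runs and releases m4
  charlie waits on m4 — all released -> runs and releases m13


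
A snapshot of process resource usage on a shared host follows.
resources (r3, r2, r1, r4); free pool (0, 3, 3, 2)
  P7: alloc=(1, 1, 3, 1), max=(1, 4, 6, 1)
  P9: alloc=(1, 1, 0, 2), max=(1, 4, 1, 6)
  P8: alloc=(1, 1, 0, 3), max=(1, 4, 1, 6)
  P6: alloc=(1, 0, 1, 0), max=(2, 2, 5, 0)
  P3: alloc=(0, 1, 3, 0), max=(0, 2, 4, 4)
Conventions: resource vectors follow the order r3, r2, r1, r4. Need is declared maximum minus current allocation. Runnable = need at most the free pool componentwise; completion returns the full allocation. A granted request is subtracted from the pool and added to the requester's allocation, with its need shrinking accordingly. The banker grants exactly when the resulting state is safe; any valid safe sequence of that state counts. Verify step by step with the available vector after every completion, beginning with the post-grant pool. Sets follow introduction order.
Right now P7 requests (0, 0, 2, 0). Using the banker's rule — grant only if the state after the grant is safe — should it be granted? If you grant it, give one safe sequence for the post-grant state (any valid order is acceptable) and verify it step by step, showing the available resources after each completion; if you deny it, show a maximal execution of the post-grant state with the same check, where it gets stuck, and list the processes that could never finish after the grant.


GRANT — the state after the grant stays safe, e.g. via P7, P8, P3, P9, P6.
Key observation: (0, 3, 1, 2) free after granting still covers P7 first, and each release covers the next.
Check on the post-grant state, step by step:
  pool = (0, 3, 1, 2)
  P7: need (0, 3, 1, 0) fits (0, 3, 1, 2); releases (1, 1, 5, 1), pool now (1, 4, 6, 3)
  P8: need (0, 3, 1, 3) fits (1, 4, 6, 3); releases (1, 1, 0, 3), pool now (2, 5, 6, 6)
  P3: need (0, 1, 1, 4) fits (2, 5, 6, 6); releases (0, 1, 3, 0), pool now (2, 6, 9, 6)
  P9: need (0, 3, 1, 4) fits (2, 6, 9, 6); releases (1, 1, 0, 2), pool now (3, 7, 9, 8)
  P6: need (1, 2, 4, 0) fits (3, 7, 9, 8); releases (1, 0, 1, 0), pool now (4, 7, 10, 8)


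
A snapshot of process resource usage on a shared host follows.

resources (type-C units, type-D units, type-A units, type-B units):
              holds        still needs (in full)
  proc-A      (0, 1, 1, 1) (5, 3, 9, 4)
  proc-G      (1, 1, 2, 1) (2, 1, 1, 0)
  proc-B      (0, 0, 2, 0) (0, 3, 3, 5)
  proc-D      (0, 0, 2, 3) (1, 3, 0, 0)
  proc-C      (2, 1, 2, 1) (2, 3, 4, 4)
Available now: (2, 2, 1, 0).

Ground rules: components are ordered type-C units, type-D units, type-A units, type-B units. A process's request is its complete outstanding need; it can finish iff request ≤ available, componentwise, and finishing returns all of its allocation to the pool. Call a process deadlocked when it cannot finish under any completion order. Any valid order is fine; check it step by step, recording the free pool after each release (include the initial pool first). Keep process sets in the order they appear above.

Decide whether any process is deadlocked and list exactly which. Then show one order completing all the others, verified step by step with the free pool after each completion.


No process is deadlocked.
Key observation: proc-G fits the free pool immediately, and its release cascades until everyone finishes.
The rest can finish in the order proc-G, proc-D, proc-C, proc-B, proc-A. Walking it through:
  pool = (2, 2, 1, 0)
  proc-G: need (2, 1, 1, 0) fits (2, 2, 1, 0); releases (1, 1, 2, 1), pool now (3, 3, 3, 1)
  proc-D: need (1, 3, 0, 0) fits (3, 3, 3, 1); releases (0, 0, 2, 3), pool now (3, 3, 5, 4)
  proc-C: need (2, 3, 4, 4) fits (3, 3, 5, 4); releases (2, 1, 2, 1), pool now (5, 4, 7, 5)
  proc-B: need (0, 3, 3, 5) fits (5, 4, 7, 5); releases (0, 0, 2, 0), pool now (5, 4, 9, 5)
  proc-A: need (5, 3, 9, 4) fits (5, 4, 9, 5); releases (0, 1, 1, 1), pool now (5, 5, 10, 6)


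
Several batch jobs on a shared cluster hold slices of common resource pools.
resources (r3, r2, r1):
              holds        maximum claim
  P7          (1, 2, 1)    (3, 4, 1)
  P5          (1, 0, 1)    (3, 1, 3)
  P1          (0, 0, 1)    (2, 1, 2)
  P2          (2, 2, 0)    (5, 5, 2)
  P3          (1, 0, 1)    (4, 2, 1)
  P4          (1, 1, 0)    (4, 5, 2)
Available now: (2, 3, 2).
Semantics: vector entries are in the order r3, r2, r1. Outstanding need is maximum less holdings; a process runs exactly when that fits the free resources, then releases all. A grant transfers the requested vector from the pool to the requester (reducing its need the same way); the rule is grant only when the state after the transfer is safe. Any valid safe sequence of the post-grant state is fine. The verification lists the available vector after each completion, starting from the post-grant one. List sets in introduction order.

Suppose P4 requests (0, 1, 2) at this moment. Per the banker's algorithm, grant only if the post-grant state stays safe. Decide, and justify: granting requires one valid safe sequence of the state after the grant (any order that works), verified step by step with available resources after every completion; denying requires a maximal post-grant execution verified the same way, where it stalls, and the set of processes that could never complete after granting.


GRANT: granting preserves safety; a valid post-grant sequence is P7, P4, P1, P2, P5, P3.
Key observation: the transfer keeps a workable pool ((2, 2, 0)); P7 starts the safe sequence.
Check on the post-grant state, step by step:
  pool = (2, 2, 0)
  P7 needs (2, 2, 0) <= (2, 2, 0) -> finishes; pool += (1, 2, 1) = (3, 4, 1)
  P4 needs (3, 3, 0) <= (3, 4, 1) -> finishes; pool += (1, 2, 2) = (4, 6, 3)
  P1 needs (2, 1, 1) <= (4, 6, 3) -> finishes; pool += (0, 0, 1) = (4, 6, 4)
  P2 needs (3, 3, 2) <= (4, 6, 4) -> finishes; pool += (2, 2, 0) = (6, 8, 4)
  P5 needs (2, 1, 2) <= (6, 8, 4) -> finishes; pool += (1, 0, 1) = (7, 8, 5)
  P3 needs (3, 2, 0) <= (7, 8, 5) -> finishes; pool += (1, 0, 1) = (8, 8, 6)


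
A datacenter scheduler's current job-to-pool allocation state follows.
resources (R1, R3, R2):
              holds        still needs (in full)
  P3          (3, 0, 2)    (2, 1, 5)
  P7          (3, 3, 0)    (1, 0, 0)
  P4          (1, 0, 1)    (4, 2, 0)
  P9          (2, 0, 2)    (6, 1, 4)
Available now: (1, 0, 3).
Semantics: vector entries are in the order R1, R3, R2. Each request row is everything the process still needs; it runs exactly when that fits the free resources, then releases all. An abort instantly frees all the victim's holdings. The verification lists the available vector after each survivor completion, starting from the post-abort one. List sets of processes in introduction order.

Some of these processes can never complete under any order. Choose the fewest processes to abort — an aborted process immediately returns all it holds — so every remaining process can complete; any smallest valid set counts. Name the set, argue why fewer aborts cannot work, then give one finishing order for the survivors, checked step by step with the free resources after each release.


The answer: abort P9.
Key observation: P3 was stuck for good until P9 gave back (2, 0, 2); in the order shown it finishes at step 3.
No smaller set exists: with zero aborts the deadlock remains.
Survivors finish in the order: P7, P4, P3. Verifying each step (pool after the aborts first):
  pool = (3, 0, 5)
  P7 needs (1, 0, 0) <= (3, 0, 5) -> finishes; pool += (3, 3, 0) = (6, 3, 5)
  P4 needs (4, 2, 0) <= (6, 3, 5) -> finishes; pool += (1, 0, 1) = (7, 3, 6)
  P3 needs (2, 1, 5) <= (7, 3, 6) -> finishes; pool += (3, 0, 2) = (10, 3, 8)


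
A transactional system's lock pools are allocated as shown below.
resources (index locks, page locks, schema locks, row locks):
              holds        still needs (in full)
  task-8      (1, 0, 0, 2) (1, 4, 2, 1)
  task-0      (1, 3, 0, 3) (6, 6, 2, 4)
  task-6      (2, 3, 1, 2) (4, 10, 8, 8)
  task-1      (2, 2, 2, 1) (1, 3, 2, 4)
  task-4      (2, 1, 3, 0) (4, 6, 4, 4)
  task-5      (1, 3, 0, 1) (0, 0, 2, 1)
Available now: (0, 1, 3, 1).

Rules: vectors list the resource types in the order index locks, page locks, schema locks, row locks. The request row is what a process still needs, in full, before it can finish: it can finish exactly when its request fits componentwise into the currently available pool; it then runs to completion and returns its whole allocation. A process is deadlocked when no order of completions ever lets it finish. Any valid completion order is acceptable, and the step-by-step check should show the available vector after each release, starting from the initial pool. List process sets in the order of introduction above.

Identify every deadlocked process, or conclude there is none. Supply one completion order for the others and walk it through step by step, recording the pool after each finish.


No process is deadlocked.
Key observation: beginning at task-5, releases accumulate fast enough that every process eventually fits.
The rest can finish in the order task-5, task-8, task-1, task-4, task-0, task-6. Step-by-step check:
  pool = (0, 1, 3, 1)
  task-5: need (0, 0, 2, 1) fits (0, 1, 3, 1); releases (1, 3, 0, 1), pool now (1, 4, 3, 2)
  task-8: need (1, 4, 2, 1) fits (1, 4, 3, 2); releases (1, 0, 0, 2), pool now (2, 4, 3, 4)
  task-1: need (1, 3, 2, 4) fits (2, 4, 3, 4); releases (2, 2, 2, 1), pool now (4, 6, 5, 5)
  task-4: need (4, 6, 4, 4) fits (4, 6, 5, 5); releases (2, 1, 3, 0), pool now (6, 7, 8, 5)
  task-0: need (6, 6, 2, 4) fits (6, 7, 8, 5); releases (1, 3, 0, 3), pool now (7, 10, 8, 8)
  task-6: need (4, 10, 8, 8) fits (7, 10, 8, 8); releases (2, 3, 1, 2), pool now (9, 13, 9, 10)


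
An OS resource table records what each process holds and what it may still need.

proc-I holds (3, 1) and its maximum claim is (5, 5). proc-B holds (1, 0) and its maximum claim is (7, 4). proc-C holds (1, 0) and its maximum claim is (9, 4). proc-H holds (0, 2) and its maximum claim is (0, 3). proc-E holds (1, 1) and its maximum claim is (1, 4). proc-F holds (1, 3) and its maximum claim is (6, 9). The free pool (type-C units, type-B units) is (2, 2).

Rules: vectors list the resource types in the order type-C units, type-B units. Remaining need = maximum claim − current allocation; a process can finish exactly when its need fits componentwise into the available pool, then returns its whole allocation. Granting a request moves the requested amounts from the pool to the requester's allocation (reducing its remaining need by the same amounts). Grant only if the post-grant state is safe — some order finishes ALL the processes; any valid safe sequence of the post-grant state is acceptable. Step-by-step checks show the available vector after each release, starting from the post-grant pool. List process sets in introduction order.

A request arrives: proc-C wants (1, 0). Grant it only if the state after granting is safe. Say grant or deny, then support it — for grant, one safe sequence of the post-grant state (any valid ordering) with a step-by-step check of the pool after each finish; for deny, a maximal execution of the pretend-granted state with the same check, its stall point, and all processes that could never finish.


GRANT — the state after the grant stays safe, e.g. via proc-H, proc-E, proc-I, proc-F, proc-B, proc-C.
Key observation: granting shrinks the pool to (1, 2), yet proc-H still fits and the chain goes through.
Check on the post-grant state, step by step:
  pool = (1, 2)
  proc-H: need (0, 1) fits (1, 2); releases (0, 2), pool now (1, 4)
  proc-E: need (0, 3) fits (1, 4); releases (1, 1), pool now (2, 5)
  proc-I: need (2, 4) fits (2, 5); releases (3, 1), pool now (5, 6)
  proc-F: need (5, 6) fits (5, 6); releases (1, 3), pool now (6, 9)
  proc-B: need (6, 4) fits (6, 9); releases (1, 0), pool now (7, 9)
  proc-C: need (7, 4) fits (7, 9); releases (2, 0), pool now (9, 9)


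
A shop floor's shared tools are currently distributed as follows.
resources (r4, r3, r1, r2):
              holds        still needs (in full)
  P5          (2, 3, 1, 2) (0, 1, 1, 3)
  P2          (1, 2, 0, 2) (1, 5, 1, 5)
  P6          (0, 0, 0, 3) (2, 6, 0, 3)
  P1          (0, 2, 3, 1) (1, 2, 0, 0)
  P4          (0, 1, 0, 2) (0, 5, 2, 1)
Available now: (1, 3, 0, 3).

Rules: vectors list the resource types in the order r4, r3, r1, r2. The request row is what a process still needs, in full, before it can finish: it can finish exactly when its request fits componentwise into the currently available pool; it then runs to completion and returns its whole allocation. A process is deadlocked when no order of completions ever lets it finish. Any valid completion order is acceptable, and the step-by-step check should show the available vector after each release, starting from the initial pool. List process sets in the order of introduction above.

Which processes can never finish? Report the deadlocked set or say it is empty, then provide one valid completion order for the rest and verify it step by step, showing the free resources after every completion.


Nothing here is deadlocked.
Key observation: beginning at P1, releases accumulate fast enough that every process eventually fits.
The rest can finish in the order P1, P4, P5, P6, P2. Verifying each step:
  pool = (1, 3, 0, 3)
  run P1 (needs (1, 2, 0, 0), free (1, 3, 0, 3)); after release of (0, 2, 3, 1) the pool is (1, 5, 3, 4)
  run P4 (needs (0, 5, 2, 1), free (1, 5, 3, 4)); after release of (0, 1, 0, 2) the pool is (1, 6, 3, 6)
  run P5 (needs (0, 1, 1, 3), free (1, 6, 3, 6)); after release of (2, 3, 1, 2) the pool is (3, 9, 4, 8)
  run P6 (needs (2, 6, 0, 3), free (3, 9, 4, 8)); after release of (0, 0, 0, 3) the pool is (3, 9, 4, 11)
  run P2 (needs (1, 5, 1, 5), free (3, 9, 4, 11)); after release of (1, 2, 0, 2) the pool is (4, 11, 4, 13)


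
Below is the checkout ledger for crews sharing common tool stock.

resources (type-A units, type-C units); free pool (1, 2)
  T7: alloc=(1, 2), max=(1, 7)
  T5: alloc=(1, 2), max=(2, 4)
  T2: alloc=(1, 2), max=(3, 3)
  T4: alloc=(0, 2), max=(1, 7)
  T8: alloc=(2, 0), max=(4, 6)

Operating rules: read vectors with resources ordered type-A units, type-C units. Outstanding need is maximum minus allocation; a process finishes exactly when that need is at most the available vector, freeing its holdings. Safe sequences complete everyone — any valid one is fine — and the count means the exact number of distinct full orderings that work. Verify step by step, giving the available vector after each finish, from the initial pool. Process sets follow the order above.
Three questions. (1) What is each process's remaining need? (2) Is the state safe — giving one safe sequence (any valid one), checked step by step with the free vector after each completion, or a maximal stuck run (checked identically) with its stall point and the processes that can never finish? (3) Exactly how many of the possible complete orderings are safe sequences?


(1) Outstanding need per process (order type-A units, type-C units):
  T7: (0, 5)
  T5: (1, 2)
  T2: (2, 1)
  T4: (1, 5)
  T8: (2, 6)
(2) SAFE, for example via the order T5, T2, T8, T4, T7.
Key observation: the order's first zero-slack moment is T5 ((1, 2) needed, (1, 2) free — a requested resource with nothing to spare).
Step-by-step check:
  pool = (1, 2)
  run T5 (needs (1, 2), free (1, 2)); after release of (1, 2) the pool is (2, 4)
  run T2 (needs (2, 1), free (2, 4)); after release of (1, 2) the pool is (3, 6)
  run T8 (needs (2, 6), free (3, 6)); after release of (2, 0) the pool is (5, 6)
  run T4 (needs (1, 5), free (5, 6)); after release of (0, 2) the pool is (5, 8)
  run T7 (needs (0, 5), free (5, 8)); after release of (1, 2) the pool is (6, 10)
(3) Exactly 6 of the possible complete orderings are safe sequences.


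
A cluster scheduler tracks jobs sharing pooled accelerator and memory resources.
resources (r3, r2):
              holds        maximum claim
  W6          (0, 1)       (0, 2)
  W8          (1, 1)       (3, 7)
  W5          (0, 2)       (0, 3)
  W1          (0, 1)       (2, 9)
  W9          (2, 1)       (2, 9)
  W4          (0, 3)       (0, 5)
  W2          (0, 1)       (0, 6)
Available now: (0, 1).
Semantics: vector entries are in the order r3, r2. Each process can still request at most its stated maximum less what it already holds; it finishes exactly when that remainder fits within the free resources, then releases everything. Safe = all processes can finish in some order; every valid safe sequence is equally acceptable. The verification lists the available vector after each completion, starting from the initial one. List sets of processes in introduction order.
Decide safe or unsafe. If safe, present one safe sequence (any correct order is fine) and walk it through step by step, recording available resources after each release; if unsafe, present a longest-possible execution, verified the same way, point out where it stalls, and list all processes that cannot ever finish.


SAFE — a valid safe sequence is W6, W4, W2, W5, W9, W1, W8.
Key observation: W6 marks the first exact bind of the order: its need (0, 1) fits the free (0, 1) with zero slack on a requested resource.
Step-by-step check:
  pool = (0, 1)
  W6 needs (0, 1) <= (0, 1) -> finishes; pool += (0, 1) = (0, 2)
  W4 needs (0, 2) <= (0, 2) -> finishes; pool += (0, 3) = (0, 5)
  W2 needs (0, 5) <= (0, 5) -> finishes; pool += (0, 1) = (0, 6)
  W5 needs (0, 1) <= (0, 6) -> finishes; pool += (0, 2) = (0, 8)
  W9 needs (0, 8) <= (0, 8) -> finishes; pool += (2, 1) = (2, 9)
  W1 needs (2, 8) <= (2, 9) -> finishes; pool += (0, 1) = (2, 10)
  W8 needs (2, 6) <= (2, 10) -> finishes; pool += (1, 1) = (3, 11)


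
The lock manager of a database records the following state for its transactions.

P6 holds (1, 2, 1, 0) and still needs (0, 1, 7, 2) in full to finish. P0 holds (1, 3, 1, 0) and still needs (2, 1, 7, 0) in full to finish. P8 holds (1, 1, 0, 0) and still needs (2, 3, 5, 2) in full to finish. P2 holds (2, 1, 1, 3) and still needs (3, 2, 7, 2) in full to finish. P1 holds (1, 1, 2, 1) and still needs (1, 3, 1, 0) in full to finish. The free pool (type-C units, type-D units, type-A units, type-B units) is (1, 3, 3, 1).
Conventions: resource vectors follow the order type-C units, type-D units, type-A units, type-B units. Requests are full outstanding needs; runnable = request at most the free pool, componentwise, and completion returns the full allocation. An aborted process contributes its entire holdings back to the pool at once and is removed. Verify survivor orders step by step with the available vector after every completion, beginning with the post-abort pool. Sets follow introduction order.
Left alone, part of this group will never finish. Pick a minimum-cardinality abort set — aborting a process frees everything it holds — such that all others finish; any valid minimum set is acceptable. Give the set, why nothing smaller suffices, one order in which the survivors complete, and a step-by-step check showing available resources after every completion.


Abort P6 and P2.
Key observation: no ordering could ever have run P0 before the abort of P6 and P2; with (3, 3, 2, 3) back in the pool it fits at step 3.
Minimality, checking each single-abort alternative: P6 alone leaves P0 blocked (short on type-A units); P0 alone leaves P6 blocked (short on type-A units); P8 alone leaves P6 blocked (short on type-A units); P2 alone leaves P6 blocked (short on type-A units); P1 alone leaves P6 blocked (short on type-A units).
Survivors finish in the order: P1, P8, P0. Walking it through (pool after the aborts first):
  pool = (4, 6, 5, 4)
  run P1 (needs (1, 3, 1, 0), free (4, 6, 5, 4)); after release of (1, 1, 2, 1) the pool is (5, 7, 7, 5)
  run P8 (needs (2, 3, 5, 2), free (5, 7, 7, 5)); after release of (1, 1, 0, 0) the pool is (6, 8, 7, 5)
  run P0 (needs (2, 1, 7, 0), free (6, 8, 7, 5)); after release of (1, 3, 1, 0) the pool is (7, 11, 8, 5)


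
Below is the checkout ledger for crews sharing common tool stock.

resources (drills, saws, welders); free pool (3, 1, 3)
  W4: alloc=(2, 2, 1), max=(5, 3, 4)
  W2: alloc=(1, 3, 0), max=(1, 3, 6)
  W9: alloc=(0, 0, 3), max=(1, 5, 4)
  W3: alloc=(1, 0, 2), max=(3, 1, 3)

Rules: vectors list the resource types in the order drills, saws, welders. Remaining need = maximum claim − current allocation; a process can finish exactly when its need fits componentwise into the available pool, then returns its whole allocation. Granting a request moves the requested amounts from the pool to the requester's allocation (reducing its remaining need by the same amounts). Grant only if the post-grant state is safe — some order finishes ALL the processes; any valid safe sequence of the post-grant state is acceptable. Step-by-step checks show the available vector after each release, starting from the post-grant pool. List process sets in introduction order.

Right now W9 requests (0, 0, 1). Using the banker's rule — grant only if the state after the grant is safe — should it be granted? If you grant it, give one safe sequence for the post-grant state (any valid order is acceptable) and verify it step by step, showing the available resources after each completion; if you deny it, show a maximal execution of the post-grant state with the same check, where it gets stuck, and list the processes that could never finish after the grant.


DENY. Granting would leave the state unsafe.
Key observation: after W3, W4 the pool peaks at (6, 3, 5), and each blocked process is short somewhere: W2 on welders; W9 on saws.
After a pretend grant, a maximal execution: W3, W4 — then nothing else fits. Step-by-step check:
  pool = (3, 1, 2)
  W3 needs (2, 1, 1) <= (3, 1, 2) -> finishes; pool += (1, 0, 2) = (4, 1, 4)
  W4 needs (3, 1, 3) <= (4, 1, 4) -> finishes; pool += (2, 2, 1) = (6, 3, 5)
  blocked: W2 wants (0, 0, 6), pool (6, 3, 5) — not enough welders
  blocked: W9 wants (1, 5, 0), pool (6, 3, 5) — not enough saws
Post-grant, the permanently blocked set is W2 and W9.


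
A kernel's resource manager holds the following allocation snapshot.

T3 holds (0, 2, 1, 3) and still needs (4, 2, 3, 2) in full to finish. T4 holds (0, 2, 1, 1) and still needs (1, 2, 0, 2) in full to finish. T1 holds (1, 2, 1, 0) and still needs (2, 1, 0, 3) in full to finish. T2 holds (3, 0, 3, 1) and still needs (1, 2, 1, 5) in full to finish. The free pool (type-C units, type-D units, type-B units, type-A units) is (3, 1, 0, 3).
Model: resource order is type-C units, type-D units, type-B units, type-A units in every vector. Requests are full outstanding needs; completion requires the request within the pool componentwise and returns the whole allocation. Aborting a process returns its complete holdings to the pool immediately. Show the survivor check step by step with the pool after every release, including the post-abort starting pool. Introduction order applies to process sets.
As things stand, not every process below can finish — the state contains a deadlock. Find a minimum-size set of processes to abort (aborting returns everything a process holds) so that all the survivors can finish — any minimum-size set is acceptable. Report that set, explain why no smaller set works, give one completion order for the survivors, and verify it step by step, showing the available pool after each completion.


The answer: abort T2.
Key observation: T3 had no path to completion before; after the abort of T2 ((3, 0, 3, 1) returned), step 3 is where it fits.
No smaller set exists: with zero aborts the deadlock remains.
Survivors finish in the order: T1, T4, T3. Check, step by step (pool after the aborts first):
  pool = (6, 1, 3, 4)
  run T1 (needs (2, 1, 0, 3), free (6, 1, 3, 4)); after release of (1, 2, 1, 0) the pool is (7, 3, 4, 4)
  run T4 (needs (1, 2, 0, 2), free (7, 3, 4, 4)); after release of (0, 2, 1, 1) the pool is (7, 5, 5, 5)
  run T3 (needs (4, 2, 3, 2), free (7, 5, 5, 5)); after release of (0, 2, 1, 3) the pool is (7, 7, 6, 8)


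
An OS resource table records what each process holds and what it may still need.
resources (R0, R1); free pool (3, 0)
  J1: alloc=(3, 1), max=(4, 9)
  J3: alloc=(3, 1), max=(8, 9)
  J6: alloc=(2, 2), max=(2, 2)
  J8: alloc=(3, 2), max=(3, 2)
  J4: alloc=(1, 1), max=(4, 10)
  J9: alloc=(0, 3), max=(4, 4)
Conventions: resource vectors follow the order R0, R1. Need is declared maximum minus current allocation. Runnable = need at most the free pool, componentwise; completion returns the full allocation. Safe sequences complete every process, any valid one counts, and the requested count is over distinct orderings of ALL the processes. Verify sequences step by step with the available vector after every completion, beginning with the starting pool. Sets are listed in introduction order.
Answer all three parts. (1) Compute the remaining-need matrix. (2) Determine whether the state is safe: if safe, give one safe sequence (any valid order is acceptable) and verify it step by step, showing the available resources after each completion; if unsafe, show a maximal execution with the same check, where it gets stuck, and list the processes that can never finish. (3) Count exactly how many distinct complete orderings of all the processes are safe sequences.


(1) Need matrix, components ordered R0, R1:
  J1: (1, 8)
  J3: (5, 8)
  J6: (0, 0)
  J8: (0, 0)
  J4: (3, 9)
  J9: (4, 1)
(2) UNSAFE — no complete ordering exists.
Key observation: J6, J9, J8 can finish, but then (8, 7) is all there is, and the blocked group's R1 demands exceed it.
A maximal execution: J6, J9, J8 — then nothing else fits. Walking it through:
  pool = (3, 0)
  J6 needs (0, 0) <= (3, 0) -> finishes; pool += (2, 2) = (5, 2)
  J9 needs (4, 1) <= (5, 2) -> finishes; pool += (0, 3) = (5, 5)
  J8 needs (0, 0) <= (5, 5) -> finishes; pool += (3, 2) = (8, 7)
  J1 cannot run: need (1, 8) vs free (8, 7) (insufficient R1)
  J3 cannot run: need (5, 8) vs free (8, 7) (insufficient R1)
  J4 cannot run: need (3, 9) vs free (8, 7) (insufficient R1)
Processes that can never finish: J1, J3 and J4.
(3) Exactly 0 of the possible complete orderings are safe sequences.


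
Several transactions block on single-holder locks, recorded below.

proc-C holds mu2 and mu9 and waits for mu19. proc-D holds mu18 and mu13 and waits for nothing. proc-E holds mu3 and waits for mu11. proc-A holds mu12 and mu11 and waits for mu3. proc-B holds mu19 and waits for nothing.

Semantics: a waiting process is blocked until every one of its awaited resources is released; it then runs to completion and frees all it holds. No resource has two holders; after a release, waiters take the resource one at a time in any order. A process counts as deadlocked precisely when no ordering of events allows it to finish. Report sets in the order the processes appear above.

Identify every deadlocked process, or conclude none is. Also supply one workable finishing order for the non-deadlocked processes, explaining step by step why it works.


The deadlocked set is proc-E and proc-A.
Key observation: the waits loop around proc-E -> proc-A -> proc-E with no way out; no other process is dragged down with it.
A valid finishing order for the others: proc-D, proc-B, proc-C.
Step-by-step check:
  proc-D: no waits; runs immediately, freeing mu18 and mu13
  proc-B: no waits; runs immediately, freeing mu19
  proc-C: everything it awaited (mu19) is free; runs, freeing mu2 and mu9
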